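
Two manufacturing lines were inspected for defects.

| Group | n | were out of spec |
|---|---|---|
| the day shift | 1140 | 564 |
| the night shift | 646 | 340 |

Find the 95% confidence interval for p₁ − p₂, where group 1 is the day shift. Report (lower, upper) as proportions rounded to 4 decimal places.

(-0.0798, 0.0166)

p̂₁ = 564/1140 = 0.4947 and p̂₂ = 340/646 = 0.5263.
SE₁ = √(p̂₁(1−p̂₁)/n₁) = √(0.4947·0.5053/1140) = 0.01481; SE₂ = √(0.5263·0.4737/646) = 0.01965.
Independent samples: SE of the difference = √(SE₁² + SE₂²) = √(0.0002193361 + 0.0003861225) = 0.02461.
z* for 95% confidence is 1.960, so the margin of error is 1.960 × 0.02461 = 0.04824.
Point estimate p̂₁ − p̂₂ = 0.4947 − 0.5263 = -0.0316.
-0.0316 ± 0.04824 → (-0.0798, 0.0166).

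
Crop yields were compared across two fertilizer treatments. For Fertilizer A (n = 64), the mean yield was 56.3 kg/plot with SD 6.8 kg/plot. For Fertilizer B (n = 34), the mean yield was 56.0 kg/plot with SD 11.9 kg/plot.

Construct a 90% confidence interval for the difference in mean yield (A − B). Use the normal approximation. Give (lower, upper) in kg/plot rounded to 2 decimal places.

(-3.34, 3.94)

Per-group SEs: s₁/√n₁ = 6.8/√64 = 0.8500, s₂/√n₂ = 11.9/√34 = 2.0408.
Unpooled SE of the difference: √(0.7225 + 4.16486464) = 2.2107.
Margin of error = z* · SE = 1.645 × 2.2107 = 3.6366.
x̄₁ − x̄₂ = 56.3 − 56.0 = 0.3000.
CI: 0.3000 ± 3.6366 = (-3.34, 3.94).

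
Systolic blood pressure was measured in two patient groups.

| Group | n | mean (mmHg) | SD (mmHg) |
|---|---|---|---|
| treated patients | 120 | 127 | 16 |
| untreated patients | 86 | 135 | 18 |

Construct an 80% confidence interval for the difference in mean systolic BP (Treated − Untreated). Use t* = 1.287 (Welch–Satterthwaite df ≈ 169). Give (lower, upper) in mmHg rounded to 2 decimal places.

Per-group SEs: s₁/√n₁ = 16/√120 = 1.4606, s₂/√n₂ = 18/√86 = 1.9410.
Unpooled SE of the difference: √(2.13335236 + 3.767481) = 2.4292.
Margin of error = t* · SE = 1.287 × 2.4292 = 3.1264.
x̄₁ − x̄₂ = 127 − 135 = -8.0000.
CI: -8.0000 ± 3.1264 = (-11.13, -4.87).

(-11.13, -4.87)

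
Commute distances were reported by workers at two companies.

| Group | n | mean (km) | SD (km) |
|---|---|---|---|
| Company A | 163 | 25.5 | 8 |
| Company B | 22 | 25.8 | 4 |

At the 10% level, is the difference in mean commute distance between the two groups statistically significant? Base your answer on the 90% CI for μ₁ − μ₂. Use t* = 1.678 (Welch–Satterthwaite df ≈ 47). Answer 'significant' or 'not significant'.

not significant

Standard errors of each mean: 8/√163 = 0.6266 and 4/√22 = 0.8528.
SE(x̄₁ − x̄₂) = √(0.6266² + 0.8528²) = 1.0583 for independent samples with unequal variances.
With t* = 1.678, the margin is 1.678 × 1.0583 = 1.7758.
x̄₁ − x̄₂ = 25.5 − 25.8 = -0.3000; the interval is -0.3000 ± 1.7758 = (-2.0758, 1.4758).
The interval (-2.0758, 1.4758) contains 0, so the difference is not significant.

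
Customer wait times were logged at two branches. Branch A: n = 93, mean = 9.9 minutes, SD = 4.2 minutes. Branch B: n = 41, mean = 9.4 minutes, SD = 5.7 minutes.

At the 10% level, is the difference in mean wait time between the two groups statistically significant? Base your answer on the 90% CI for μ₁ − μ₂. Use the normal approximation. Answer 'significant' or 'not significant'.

not significant

SE₁ = s₁/√n₁ = 4.2/√93 = 0.4355; SE₂ = 5.7/√41 = 0.8902.
Independent samples, unequal variances: SE_diff = √(SE₁² + SE₂²) = √(0.18966025 + 0.79245604) = 0.9910.
z* = 1.645, so margin of error = 1.645 × 0.9910 = 1.6302.
Difference in means = 9.9 − 9.4 = 0.5000.
0.5000 ± 1.6302 → (-1.1302, 2.1302).
The interval (-1.1302, 2.1302) contains 0, so the difference is not significant.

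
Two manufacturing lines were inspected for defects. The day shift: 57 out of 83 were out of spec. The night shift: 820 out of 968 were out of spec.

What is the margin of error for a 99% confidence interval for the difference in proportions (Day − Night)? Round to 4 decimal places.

First, p̂₁ = 57/83 = 0.6867; p̂₂ = 820/968 = 0.8471.
The two standard errors are √(0.6867×0.3133/83) = 0.05091 and √(0.8471×0.1529/968) = 0.01157.
Because the samples are independent, SE_diff = √(0.05091² + 0.01157²) = 0.05221.
Using z* = 2.576 for 99%, ME = 2.576 × 0.05221 = 0.13449.

0.1345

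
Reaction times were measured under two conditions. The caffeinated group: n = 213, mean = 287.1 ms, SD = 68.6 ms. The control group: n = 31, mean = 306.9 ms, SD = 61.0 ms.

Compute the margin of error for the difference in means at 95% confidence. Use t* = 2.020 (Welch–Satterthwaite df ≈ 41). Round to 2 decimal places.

SE₁ = s₁/√n₁ = 68.6/√213 = 4.7004; SE₂ = 61.0/√31 = 10.9559.
Independent samples, unequal variances: SE_diff = √(SE₁² + SE₂²) = √(22.09376016 + 120.03174481) = 11.9216.
t* = 2.020, so margin of error = 2.020 × 11.9216 = 24.0816.

24.08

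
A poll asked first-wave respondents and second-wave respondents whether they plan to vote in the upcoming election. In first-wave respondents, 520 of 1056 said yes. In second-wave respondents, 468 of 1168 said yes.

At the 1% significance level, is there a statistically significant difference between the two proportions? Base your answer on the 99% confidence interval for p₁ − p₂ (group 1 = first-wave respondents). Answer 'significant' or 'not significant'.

First, p̂₁ = 520/1056 = 0.4924; p̂₂ = 468/1168 = 0.4007.
The two standard errors are √(0.4924×0.5076/1056) = 0.01538 and √(0.4007×0.5993/1168) = 0.01434.
Because the samples are independent, SE_diff = √(0.01538² + 0.01434²) = 0.02103.
Using z* = 2.576 for 99%, ME = 2.576 × 0.02103 = 0.05417.
p̂₁ − p̂₂ = 0.0917; interval 0.0917 ± 0.05417 gives (0.03753, 0.14587).
The interval (0.03753, 0.14587) does not contain 0, so the difference is significant.

significant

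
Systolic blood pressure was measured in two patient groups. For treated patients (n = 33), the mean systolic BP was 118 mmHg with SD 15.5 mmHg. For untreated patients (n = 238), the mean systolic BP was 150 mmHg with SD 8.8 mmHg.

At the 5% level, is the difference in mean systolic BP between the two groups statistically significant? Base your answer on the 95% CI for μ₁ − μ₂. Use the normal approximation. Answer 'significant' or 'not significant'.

SE₁ = s₁/√n₁ = 15.5/√33 = 2.6982; SE₂ = 8.8/√238 = 0.5704.
Independent samples, unequal variances: SE_diff = √(SE₁² + SE₂²) = √(7.28028324 + 0.32535616) = 2.7578.
z* = 1.960, so margin of error = 1.960 × 2.7578 = 5.4053.
Difference in means = 118 − 150 = -32.0000.
-32.0000 ± 5.4053 → (-37.4053, -26.5947).
The interval (-37.4053, -26.5947) does not contain 0, so the difference is significant.

significant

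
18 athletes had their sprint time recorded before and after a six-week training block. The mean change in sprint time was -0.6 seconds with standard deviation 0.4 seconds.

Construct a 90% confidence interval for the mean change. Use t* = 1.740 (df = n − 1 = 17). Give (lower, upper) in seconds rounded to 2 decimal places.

(-0.76, -0.44)

Paired design: SE = s_d/√n = 0.4/√18 = 0.0943.
t* = 1.740; margin of error = 1.740 × 0.0943 = 0.1641.
-0.6 ± 0.1641 → (-0.76, -0.44).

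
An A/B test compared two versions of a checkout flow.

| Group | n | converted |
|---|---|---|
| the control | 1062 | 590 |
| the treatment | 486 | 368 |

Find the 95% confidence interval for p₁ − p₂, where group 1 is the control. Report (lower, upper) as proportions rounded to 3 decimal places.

p̂₁ = 590/1062 = 0.5556 and p̂₂ = 368/486 = 0.7572.
SE₁ = √(p̂₁(1−p̂₁)/n₁) = √(0.5556·0.4444/1062) = 0.01525; SE₂ = √(0.7572·0.2428/486) = 0.01945.
Independent samples: SE of the difference = √(SE₁² + SE₂²) = √(0.0002325625 + 0.0003783025) = 0.02472.
z* for 95% confidence is 1.960, so the margin of error is 1.960 × 0.02472 = 0.04845.
Point estimate p̂₁ − p̂₂ = 0.5556 − 0.7572 = -0.2016.
-0.2016 ± 0.04845 → (-0.250, -0.153).

(-0.250, -0.153)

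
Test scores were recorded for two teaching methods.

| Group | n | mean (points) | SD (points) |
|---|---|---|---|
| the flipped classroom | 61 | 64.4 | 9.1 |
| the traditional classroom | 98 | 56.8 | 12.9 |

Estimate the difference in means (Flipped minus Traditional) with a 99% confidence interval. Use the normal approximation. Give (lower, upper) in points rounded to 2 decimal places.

SE₁ = s₁/√n₁ = 9.1/√61 = 1.1651; SE₂ = 12.9/√98 = 1.3031.
Independent samples, unequal variances: SE_diff = √(SE₁² + SE₂²) = √(1.35745801 + 1.69806961) = 1.7480.
z* = 2.576, so margin of error = 2.576 × 1.7480 = 4.5028.
Difference in means = 64.4 − 56.8 = 7.6000.
7.6000 ± 4.5028 → (3.10, 12.10).

(3.10, 12.10)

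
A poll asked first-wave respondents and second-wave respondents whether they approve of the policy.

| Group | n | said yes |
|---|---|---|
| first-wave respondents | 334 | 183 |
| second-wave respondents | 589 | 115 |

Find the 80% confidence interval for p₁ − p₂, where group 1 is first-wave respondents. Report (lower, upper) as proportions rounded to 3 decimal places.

Sample proportions: 183/334 = 0.5479, 115/589 = 0.1952.
Each SE is √(p̂(1−p̂)/n): √(0.5479·0.4521/334) = 0.02723 and √(0.1952·0.8048/589) = 0.01633.
SE(p̂₁ − p̂₂) = √(SE₁² + SE₂²) = √(0.0007414729 + 0.0002666689) = 0.03175, since the two samples are independent.
At 80% confidence z* = 1.282; margin = 1.282 × 0.03175 = 0.04070.
The difference is 0.5479 − 0.1952 = 0.3527, so the interval is 0.3527 ± 0.04070 = (0.312, 0.393).

(0.312, 0.393)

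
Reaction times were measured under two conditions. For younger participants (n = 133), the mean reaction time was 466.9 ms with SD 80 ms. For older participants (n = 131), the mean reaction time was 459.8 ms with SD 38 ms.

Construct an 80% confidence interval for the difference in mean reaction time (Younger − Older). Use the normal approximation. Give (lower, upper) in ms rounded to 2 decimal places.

SE₁ = s₁/√n₁ = 80/√133 = 6.9369; SE₂ = 38/√131 = 3.3201.
Independent samples, unequal variances: SE_diff = √(SE₁² + SE₂²) = √(48.12058161 + 11.02306401) = 7.6905.
z* = 1.282, so margin of error = 1.282 × 7.6905 = 9.8592.
Difference in means = 466.9 − 459.8 = 7.1000.
7.1000 ± 9.8592 → (-2.76, 16.96).

(-2.76, 16.96)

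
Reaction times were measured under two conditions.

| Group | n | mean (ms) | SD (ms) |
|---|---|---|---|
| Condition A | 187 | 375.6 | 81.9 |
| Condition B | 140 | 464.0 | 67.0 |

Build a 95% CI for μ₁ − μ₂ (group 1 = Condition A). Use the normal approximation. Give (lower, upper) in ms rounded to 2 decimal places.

Per-group SEs: s₁/√n₁ = 81.9/√187 = 5.9891, s₂/√n₂ = 67.0/√140 = 5.6625.
Unpooled SE of the difference: √(35.86931881 + 32.06390625) = 8.2422.
Margin of error = z* · SE = 1.960 × 8.2422 = 16.1547.
x̄₁ − x̄₂ = 375.6 − 464.0 = -88.4000.
CI: -88.4000 ± 16.1547 = (-104.55, -72.25).

(-104.55, -72.25)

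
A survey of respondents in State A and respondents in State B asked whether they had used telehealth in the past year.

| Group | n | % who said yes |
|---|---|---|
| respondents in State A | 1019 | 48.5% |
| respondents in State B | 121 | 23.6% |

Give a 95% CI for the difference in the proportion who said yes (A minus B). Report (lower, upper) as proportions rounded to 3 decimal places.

The two standard errors are √(0.4850×0.5150/1019) = 0.01566 and √(0.2360×0.7640/121) = 0.03860.
Because the samples are independent, SE_diff = √(0.01566² + 0.03860²) = 0.04166.
Using z* = 1.960 for 95%, ME = 1.960 × 0.04166 = 0.08165.
p̂₁ − p̂₂ = 0.2490; interval 0.2490 ± 0.08165 gives (0.167, 0.331).

(0.167, 0.331)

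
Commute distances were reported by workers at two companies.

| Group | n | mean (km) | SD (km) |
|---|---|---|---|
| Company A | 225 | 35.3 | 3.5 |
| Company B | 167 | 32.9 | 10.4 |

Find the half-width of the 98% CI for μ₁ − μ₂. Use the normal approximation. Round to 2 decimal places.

1.95

SE₁ = s₁/√n₁ = 3.5/√225 = 0.2333; SE₂ = 10.4/√167 = 0.8048.
Independent samples, unequal variances: SE_diff = √(SE₁² + SE₂²) = √(0.05442889 + 0.64770304) = 0.8379.
z* = 2.326, so margin of error = 2.326 × 0.8379 = 1.9490.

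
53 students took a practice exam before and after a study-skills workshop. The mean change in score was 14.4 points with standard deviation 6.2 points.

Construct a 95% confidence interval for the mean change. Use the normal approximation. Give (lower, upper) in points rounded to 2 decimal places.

(12.73, 16.07)

Paired design: SE = s_d/√n = 6.2/√53 = 0.8516.
z* = 1.960; margin of error = 1.960 × 0.8516 = 1.6691.
14.4 ± 1.6691 → (12.73, 16.07).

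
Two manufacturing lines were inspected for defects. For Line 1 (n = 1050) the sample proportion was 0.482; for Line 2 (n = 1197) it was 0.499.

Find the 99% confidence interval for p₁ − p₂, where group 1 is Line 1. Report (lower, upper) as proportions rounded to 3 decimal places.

The two standard errors are √(0.4820×0.5180/1050) = 0.01542 and √(0.4990×0.5010/1197) = 0.01445.
Because the samples are independent, SE_diff = √(0.01542² + 0.01445²) = 0.02113.
Using z* = 2.576 for 99%, ME = 2.576 × 0.02113 = 0.05443.
p̂₁ − p̂₂ = -0.0170; interval -0.0170 ± 0.05443 gives (-0.071, 0.037).

(-0.071, 0.037)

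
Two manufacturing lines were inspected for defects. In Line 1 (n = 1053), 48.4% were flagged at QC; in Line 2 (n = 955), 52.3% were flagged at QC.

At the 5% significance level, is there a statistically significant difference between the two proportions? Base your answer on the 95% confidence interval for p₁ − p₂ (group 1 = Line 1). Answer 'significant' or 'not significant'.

The two standard errors are √(0.4840×0.5160/1053) = 0.01540 and √(0.5230×0.4770/955) = 0.01616.
Because the samples are independent, SE_diff = √(0.01540² + 0.01616²) = 0.02232.
Using z* = 1.960 for 95%, ME = 1.960 × 0.02232 = 0.04375.
p̂₁ − p̂₂ = -0.0390; interval -0.0390 ± 0.04375 gives (-0.08275, 0.00475).
The interval (-0.08275, 0.00475) contains 0, so the difference is not significant.

not significant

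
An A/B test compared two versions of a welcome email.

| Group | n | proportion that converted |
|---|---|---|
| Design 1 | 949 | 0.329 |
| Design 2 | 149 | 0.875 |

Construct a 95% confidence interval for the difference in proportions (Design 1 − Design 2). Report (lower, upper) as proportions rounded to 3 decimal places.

(-0.607, -0.485)

SE₁ = √(p̂₁(1−p̂₁)/n₁) = √(0.3290·0.6710/949) = 0.01525; SE₂ = √(0.8750·0.1250/149) = 0.02709.
Independent samples: SE of the difference = √(SE₁² + SE₂²) = √(0.0002325625 + 0.0007338681) = 0.03109.
z* for 95% confidence is 1.960, so the margin of error is 1.960 × 0.03109 = 0.06094.
Point estimate p̂₁ − p̂₂ = 0.3290 − 0.8750 = -0.5460.
-0.5460 ± 0.06094 → (-0.607, -0.485).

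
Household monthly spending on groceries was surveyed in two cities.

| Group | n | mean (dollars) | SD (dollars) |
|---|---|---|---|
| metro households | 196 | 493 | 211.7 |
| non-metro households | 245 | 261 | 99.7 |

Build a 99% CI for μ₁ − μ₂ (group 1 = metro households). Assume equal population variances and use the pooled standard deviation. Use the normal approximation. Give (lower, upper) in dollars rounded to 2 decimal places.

(192.63, 271.37)

Pooled variance s_p² = [195·211.7² + 244·99.7²] / (196+245−2) = 25432.0627, so s_p = 159.4743.
SE_diff = s_p·√(1/n₁ + 1/n₂) = 159.4743·√(1/196 + 1/245) = 15.2827.
z* = 2.576; margin = 2.576 × 15.2827 = 39.3682.
Difference = 493 − 261 = 232.0000.
232.0000 ± 39.3682 → (192.63, 271.37).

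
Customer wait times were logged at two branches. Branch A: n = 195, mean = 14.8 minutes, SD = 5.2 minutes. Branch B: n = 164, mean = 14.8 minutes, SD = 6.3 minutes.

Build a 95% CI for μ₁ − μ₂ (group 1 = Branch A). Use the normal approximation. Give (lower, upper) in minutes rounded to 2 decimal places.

Per-group SEs: s₁/√n₁ = 5.2/√195 = 0.3724, s₂/√n₂ = 6.3/√164 = 0.4919.
Unpooled SE of the difference: √(0.13868176 + 0.24196561) = 0.6170.
Margin of error = z* · SE = 1.960 × 0.6170 = 1.2093.
x̄₁ − x̄₂ = 14.8 − 14.8 = 0.0000.
CI: 0.0000 ± 1.2093 = (-1.21, 1.21).

(-1.21, 1.21)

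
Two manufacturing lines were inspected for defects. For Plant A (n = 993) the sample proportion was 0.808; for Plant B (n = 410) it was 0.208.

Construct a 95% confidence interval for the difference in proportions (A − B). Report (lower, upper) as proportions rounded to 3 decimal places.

(0.554, 0.646)

The two standard errors are √(0.8080×0.1920/993) = 0.01250 and √(0.2080×0.7920/410) = 0.02004.
Because the samples are independent, SE_diff = √(0.01250² + 0.02004²) = 0.02362.
Using z* = 1.960 for 95%, ME = 1.960 × 0.02362 = 0.04630.
p̂₁ − p̂₂ = 0.6000; interval 0.6000 ± 0.04630 gives (0.554, 0.646).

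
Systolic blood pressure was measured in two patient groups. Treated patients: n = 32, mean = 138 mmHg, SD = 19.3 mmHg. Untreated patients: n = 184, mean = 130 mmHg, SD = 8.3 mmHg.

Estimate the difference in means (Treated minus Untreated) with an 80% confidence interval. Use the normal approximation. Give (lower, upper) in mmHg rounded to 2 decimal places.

SE₁ = s₁/√n₁ = 19.3/√32 = 3.4118; SE₂ = 8.3/√184 = 0.6119.
Independent samples, unequal variances: SE_diff = √(SE₁² + SE₂²) = √(11.64037924 + 0.37442161) = 3.4662.
z* = 1.282, so margin of error = 1.282 × 3.4662 = 4.4437.
Difference in means = 138 − 130 = 8.0000.
8.0000 ± 4.4437 → (3.56, 12.44).

(3.56, 12.44)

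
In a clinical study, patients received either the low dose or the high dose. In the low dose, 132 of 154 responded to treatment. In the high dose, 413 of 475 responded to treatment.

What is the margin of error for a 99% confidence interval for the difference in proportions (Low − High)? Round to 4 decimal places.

0.0828

p̂₁ = 132/154 = 0.8571 and p̂₂ = 413/475 = 0.8695.
SE₁ = √(p̂₁(1−p̂₁)/n₁) = √(0.8571·0.1429/154) = 0.02820; SE₂ = √(0.8695·0.1305/475) = 0.01546.
Independent samples: SE of the difference = √(SE₁² + SE₂²) = √(0.00079524 + 0.0002390116) = 0.03216.
z* for 99% confidence is 2.576, so the margin of error is 2.576 × 0.03216 = 0.08284.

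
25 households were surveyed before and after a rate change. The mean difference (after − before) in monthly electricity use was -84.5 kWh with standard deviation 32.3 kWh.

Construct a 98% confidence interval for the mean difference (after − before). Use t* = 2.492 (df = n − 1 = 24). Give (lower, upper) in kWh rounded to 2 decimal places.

This is a matched-pairs design, so SE = s_d/√n = 32.3/√25 = 6.4600.
Margin = 2.492 × 6.4600 = 16.0983; the interval is -84.5 ± 16.0983 = (-100.60, -68.40).

(-100.60, -68.40)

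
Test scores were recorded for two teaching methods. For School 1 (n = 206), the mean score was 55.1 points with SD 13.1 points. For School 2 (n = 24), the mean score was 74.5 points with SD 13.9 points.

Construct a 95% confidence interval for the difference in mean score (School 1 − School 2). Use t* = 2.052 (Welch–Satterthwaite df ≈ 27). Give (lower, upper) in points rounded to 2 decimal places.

Per-group SEs: s₁/√n₁ = 13.1/√206 = 0.9127, s₂/√n₂ = 13.9/√24 = 2.8373.
Unpooled SE of the difference: √(0.83302129 + 8.05027129) = 2.9805.
Margin of error = t* · SE = 2.052 × 2.9805 = 6.1160.
x̄₁ − x̄₂ = 55.1 − 74.5 = -19.4000.
CI: -19.4000 ± 6.1160 = (-25.52, -13.28).

(-25.52, -13.28)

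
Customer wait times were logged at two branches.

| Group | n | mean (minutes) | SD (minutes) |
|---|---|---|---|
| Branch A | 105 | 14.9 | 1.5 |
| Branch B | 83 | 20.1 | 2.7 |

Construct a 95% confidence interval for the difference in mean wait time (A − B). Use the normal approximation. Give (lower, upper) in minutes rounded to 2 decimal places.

(-5.85, -4.55)

SE₁ = s₁/√n₁ = 1.5/√105 = 0.1464; SE₂ = 2.7/√83 = 0.2964.
Independent samples, unequal variances: SE_diff = √(SE₁² + SE₂²) = √(0.02143296 + 0.08785296) = 0.3306.
z* = 1.960, so margin of error = 1.960 × 0.3306 = 0.6480.
Difference in means = 14.9 − 20.1 = -5.2000.
-5.2000 ± 0.6480 → (-5.85, -4.55).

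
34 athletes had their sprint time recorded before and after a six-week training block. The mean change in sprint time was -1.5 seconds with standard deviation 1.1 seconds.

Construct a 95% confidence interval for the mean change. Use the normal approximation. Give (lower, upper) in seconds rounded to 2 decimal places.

(-1.87, -1.13)

This is a matched-pairs design, so SE = s_d/√n = 1.1/√34 = 0.1886.
Margin = 1.960 × 0.1886 = 0.3697; the interval is -1.5 ± 0.3697 = (-1.87, -1.13).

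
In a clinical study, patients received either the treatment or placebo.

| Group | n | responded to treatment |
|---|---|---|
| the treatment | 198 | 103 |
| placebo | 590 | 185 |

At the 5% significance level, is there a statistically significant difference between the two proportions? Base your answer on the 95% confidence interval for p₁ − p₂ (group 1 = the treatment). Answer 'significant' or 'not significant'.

significant

First, p̂₁ = 103/198 = 0.5202; p̂₂ = 185/590 = 0.3136.
The two standard errors are √(0.5202×0.4798/198) = 0.03550 and √(0.3136×0.6864/590) = 0.01910.
Because the samples are independent, SE_diff = √(0.03550² + 0.01910²) = 0.04031.
Using z* = 1.960 for 95%, ME = 1.960 × 0.04031 = 0.07901.
p̂₁ − p̂₂ = 0.2066; interval 0.2066 ± 0.07901 gives (0.12759, 0.28561).
The interval (0.12759, 0.28561) does not contain 0, so the difference is significant.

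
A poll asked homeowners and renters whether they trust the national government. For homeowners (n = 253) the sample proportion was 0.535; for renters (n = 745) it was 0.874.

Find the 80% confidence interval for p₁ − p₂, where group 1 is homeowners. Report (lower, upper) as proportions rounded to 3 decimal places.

Each SE is √(p̂(1−p̂)/n): √(0.5350·0.4650/253) = 0.03136 and √(0.8740·0.1260/745) = 0.01216.
SE(p̂₁ − p̂₂) = √(SE₁² + SE₂²) = √(0.0009834496 + 0.0001478656) = 0.03364, since the two samples are independent.
At 80% confidence z* = 1.282; margin = 1.282 × 0.03364 = 0.04313.
The difference is 0.5350 − 0.8740 = -0.3390, so the interval is -0.3390 ± 0.04313 = (-0.382, -0.296).

(-0.382, -0.296)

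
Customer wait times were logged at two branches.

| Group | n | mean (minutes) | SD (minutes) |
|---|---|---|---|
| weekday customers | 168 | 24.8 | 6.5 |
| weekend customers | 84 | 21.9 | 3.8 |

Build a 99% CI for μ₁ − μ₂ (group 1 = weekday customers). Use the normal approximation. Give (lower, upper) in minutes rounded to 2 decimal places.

(1.22, 4.58)

SE₁ = s₁/√n₁ = 6.5/√168 = 0.5015; SE₂ = 3.8/√84 = 0.4146.
Independent samples, unequal variances: SE_diff = √(SE₁² + SE₂²) = √(0.25150225 + 0.17189316) = 0.6507.
z* = 2.576, so margin of error = 2.576 × 0.6507 = 1.6762.
Difference in means = 24.8 − 21.9 = 2.9000.
2.9000 ± 1.6762 → (1.22, 4.58).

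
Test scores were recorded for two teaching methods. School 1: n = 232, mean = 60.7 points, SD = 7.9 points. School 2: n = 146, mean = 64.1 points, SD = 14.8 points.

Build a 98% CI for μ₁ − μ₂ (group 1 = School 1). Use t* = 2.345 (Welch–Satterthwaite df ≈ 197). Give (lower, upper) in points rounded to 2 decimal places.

(-6.52, -0.28)

Standard errors of each mean: 7.9/√232 = 0.5187 and 14.8/√146 = 1.2249.
SE(x̄₁ − x̄₂) = √(0.5187² + 1.2249²) = 1.3302 for independent samples with unequal variances.
With t* = 2.345, the margin is 2.345 × 1.3302 = 3.1193.
x̄₁ − x̄₂ = 60.7 − 64.1 = -3.4000; the interval is -3.4000 ± 3.1193 = (-6.52, -0.28).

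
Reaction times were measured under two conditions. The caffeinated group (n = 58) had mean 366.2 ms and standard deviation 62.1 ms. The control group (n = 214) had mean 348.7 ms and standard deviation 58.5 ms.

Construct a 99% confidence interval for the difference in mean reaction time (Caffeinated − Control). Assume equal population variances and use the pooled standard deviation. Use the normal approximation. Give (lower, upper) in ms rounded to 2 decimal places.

(-5.10, 40.10)

Pooled variance s_p² = [57·62.1² + 213·58.5²] / (58+214−2) = 3513.9060, so s_p = 59.2782.
SE_diff = s_p·√(1/n₁ + 1/n₂) = 59.2782·√(1/58 + 1/214) = 8.7752.
z* = 2.576; margin = 2.576 × 8.7752 = 22.6049.
Difference = 366.2 − 348.7 = 17.5000.
17.5000 ± 22.6049 → (-5.10, 40.10).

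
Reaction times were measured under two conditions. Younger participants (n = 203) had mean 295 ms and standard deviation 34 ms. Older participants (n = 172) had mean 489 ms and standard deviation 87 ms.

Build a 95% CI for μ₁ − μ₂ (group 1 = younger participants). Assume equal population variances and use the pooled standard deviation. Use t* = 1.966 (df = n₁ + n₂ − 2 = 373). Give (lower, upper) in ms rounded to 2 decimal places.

(-207.04, -180.96)

Pooled variance s_p² = [202·34² + 171·87²] / (203+172−2) = 4096.0080, so s_p = 64.0001.
SE_diff = s_p·√(1/n₁ + 1/n₂) = 64.0001·√(1/203 + 1/172) = 6.6326.
t* = 1.966; margin = 1.966 × 6.6326 = 13.0397.
Difference = 295 − 489 = -194.0000.
-194.0000 ± 13.0397 → (-207.04, -180.96).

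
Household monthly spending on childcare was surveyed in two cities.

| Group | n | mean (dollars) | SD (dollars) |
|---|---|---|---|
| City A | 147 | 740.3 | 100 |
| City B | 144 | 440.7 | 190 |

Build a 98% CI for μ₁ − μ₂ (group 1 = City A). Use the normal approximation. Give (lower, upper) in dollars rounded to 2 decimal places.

Per-group SEs: s₁/√n₁ = 100/√147 = 8.2479, s₂/√n₂ = 190/√144 = 15.8333.
Unpooled SE of the difference: √(68.02785441 + 250.69338889) = 17.8528.
Margin of error = z* · SE = 2.326 × 17.8528 = 41.5256.
x̄₁ − x̄₂ = 740.3 − 440.7 = 299.6000.
CI: 299.6000 ± 41.5256 = (258.07, 341.13).

(258.07, 341.13)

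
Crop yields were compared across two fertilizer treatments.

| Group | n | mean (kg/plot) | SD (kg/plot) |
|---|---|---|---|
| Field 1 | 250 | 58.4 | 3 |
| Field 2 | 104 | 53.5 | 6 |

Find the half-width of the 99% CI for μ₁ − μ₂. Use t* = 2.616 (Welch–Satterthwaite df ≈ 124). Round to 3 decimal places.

1.617

Standard errors of each mean: 3/√250 = 0.1897 and 6/√104 = 0.5883.
SE(x̄₁ − x̄₂) = √(0.1897² + 0.5883²) = 0.6181 for independent samples with unequal variances.
With t* = 2.616, the margin is 2.616 × 0.6181 = 1.6169.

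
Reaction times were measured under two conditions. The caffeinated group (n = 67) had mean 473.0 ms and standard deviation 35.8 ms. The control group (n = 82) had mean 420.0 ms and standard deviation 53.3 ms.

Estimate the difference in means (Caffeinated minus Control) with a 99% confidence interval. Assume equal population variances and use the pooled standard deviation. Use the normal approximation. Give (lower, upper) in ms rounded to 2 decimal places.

Pooled variance s_p² = [66·35.8² + 81·53.3²] / (67+82−2) = 2140.8186, so s_p = 46.2690.
SE_diff = s_p·√(1/n₁ + 1/n₂) = 46.2690·√(1/67 + 1/82) = 7.6197.
z* = 2.576; margin = 2.576 × 7.6197 = 19.6283.
Difference = 473.0 − 420.0 = 53.0000.
53.0000 ± 19.6283 → (33.37, 72.63).

(33.37, 72.63)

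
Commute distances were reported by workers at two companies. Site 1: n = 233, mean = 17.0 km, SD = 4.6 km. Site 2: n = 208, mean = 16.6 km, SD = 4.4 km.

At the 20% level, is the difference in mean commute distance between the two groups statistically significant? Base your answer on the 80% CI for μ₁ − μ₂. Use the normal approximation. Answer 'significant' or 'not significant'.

not significant

SE₁ = s₁/√n₁ = 4.6/√233 = 0.3014; SE₂ = 4.4/√208 = 0.3051.
Independent samples, unequal variances: SE_diff = √(SE₁² + SE₂²) = √(0.09084196 + 0.09308601) = 0.4289.
z* = 1.282, so margin of error = 1.282 × 0.4289 = 0.5498.
Difference in means = 17.0 − 16.6 = 0.4000.
0.4000 ± 0.5498 → (-0.1498, 0.9498).
The interval (-0.1498, 0.9498) contains 0, so the difference is not significant.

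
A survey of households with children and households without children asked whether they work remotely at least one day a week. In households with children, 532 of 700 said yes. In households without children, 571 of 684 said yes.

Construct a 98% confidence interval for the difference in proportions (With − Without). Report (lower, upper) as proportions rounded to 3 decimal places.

(-0.125, -0.025)

Sample proportions: 532/700 = 0.7600, 571/684 = 0.8348.
Each SE is √(p̂(1−p̂)/n): √(0.7600·0.2400/700) = 0.01614 and √(0.8348·0.1652/684) = 0.01420.
SE(p̂₁ − p̂₂) = √(SE₁² + SE₂²) = √(0.0002604996 + 0.00020164) = 0.02150, since the two samples are independent.
At 98% confidence z* = 2.326; margin = 2.326 × 0.02150 = 0.05001.
The difference is 0.7600 − 0.8348 = -0.0748, so the interval is -0.0748 ± 0.05001 = (-0.125, -0.025).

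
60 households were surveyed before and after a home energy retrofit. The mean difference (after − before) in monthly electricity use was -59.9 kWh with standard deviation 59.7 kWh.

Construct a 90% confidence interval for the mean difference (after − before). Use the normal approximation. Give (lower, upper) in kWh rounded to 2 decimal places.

(-72.58, -47.22)

This is a matched-pairs design, so SE = s_d/√n = 59.7/√60 = 7.7072.
Margin = 1.645 × 7.7072 = 12.6783; the interval is -59.9 ± 12.6783 = (-72.58, -47.22).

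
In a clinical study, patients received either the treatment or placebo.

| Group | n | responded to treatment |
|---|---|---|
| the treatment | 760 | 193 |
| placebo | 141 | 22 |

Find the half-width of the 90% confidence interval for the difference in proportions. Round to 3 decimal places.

Sample proportions: 193/760 = 0.2539, 22/141 = 0.1560.
Each SE is √(p̂(1−p̂)/n): √(0.2539·0.7461/760) = 0.01579 and √(0.1560·0.8440/141) = 0.03056.
SE(p̂₁ − p̂₂) = √(SE₁² + SE₂²) = √(0.0002493241 + 0.0009339136) = 0.03440, since the two samples are independent.
At 90% confidence z* = 1.645; margin = 1.645 × 0.03440 = 0.05659.

0.057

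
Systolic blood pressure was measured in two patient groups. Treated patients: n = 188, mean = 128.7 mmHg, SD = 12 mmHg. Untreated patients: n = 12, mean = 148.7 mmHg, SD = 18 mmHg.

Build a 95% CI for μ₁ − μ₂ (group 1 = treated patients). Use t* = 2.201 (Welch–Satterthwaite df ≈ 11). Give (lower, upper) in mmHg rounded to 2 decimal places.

Standard errors of each mean: 12/√188 = 0.8752 and 18/√12 = 5.1962.
SE(x̄₁ − x̄₂) = √(0.8752² + 5.1962²) = 5.2694 for independent samples with unequal variances.
With t* = 2.201, the margin is 2.201 × 5.2694 = 11.5979.
x̄₁ − x̄₂ = 128.7 − 148.7 = -20.0000; the interval is -20.0000 ± 11.5979 = (-31.60, -8.40).

(-31.60, -8.40)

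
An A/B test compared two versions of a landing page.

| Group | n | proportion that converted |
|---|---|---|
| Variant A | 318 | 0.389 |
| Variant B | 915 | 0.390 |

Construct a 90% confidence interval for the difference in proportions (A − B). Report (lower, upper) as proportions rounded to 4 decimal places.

(-0.0532, 0.0512)

Each SE is √(p̂(1−p̂)/n): √(0.3890·0.6110/318) = 0.02734 and √(0.3900·0.6100/915) = 0.01612.
SE(p̂₁ − p̂₂) = √(SE₁² + SE₂²) = √(0.0007474756 + 0.0002598544) = 0.03174, since the two samples are independent.
At 90% confidence z* = 1.645; margin = 1.645 × 0.03174 = 0.05221.
The difference is 0.3890 − 0.3900 = -0.0010, so the interval is -0.0010 ± 0.05221 = (-0.0532, 0.0512).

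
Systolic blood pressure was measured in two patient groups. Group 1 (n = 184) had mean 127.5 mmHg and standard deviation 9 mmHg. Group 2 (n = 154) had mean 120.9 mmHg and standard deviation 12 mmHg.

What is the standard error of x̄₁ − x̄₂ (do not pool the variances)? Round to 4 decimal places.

1.1727

Per-group SEs: s₁/√n₁ = 9/√184 = 0.6635, s₂/√n₂ = 12/√154 = 0.9670.
Unpooled SE of the difference: √(0.44023225 + 0.935089) = 1.1727.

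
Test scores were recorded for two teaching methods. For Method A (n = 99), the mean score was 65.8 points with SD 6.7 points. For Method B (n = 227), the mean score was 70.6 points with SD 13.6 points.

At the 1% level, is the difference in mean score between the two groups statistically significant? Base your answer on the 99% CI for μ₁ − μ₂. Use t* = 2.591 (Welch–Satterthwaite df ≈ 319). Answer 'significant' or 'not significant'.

significant

Standard errors of each mean: 6.7/√99 = 0.6734 and 13.6/√227 = 0.9027.
SE(x̄₁ − x̄₂) = √(0.6734² + 0.9027²) = 1.1262 for independent samples with unequal variances.
With t* = 2.591, the margin is 2.591 × 1.1262 = 2.9180.
x̄₁ − x̄₂ = 65.8 − 70.6 = -4.8000; the interval is -4.8000 ± 2.9180 = (-7.7180, -1.8820).
The interval (-7.7180, -1.8820) does not contain 0, so the difference is significant.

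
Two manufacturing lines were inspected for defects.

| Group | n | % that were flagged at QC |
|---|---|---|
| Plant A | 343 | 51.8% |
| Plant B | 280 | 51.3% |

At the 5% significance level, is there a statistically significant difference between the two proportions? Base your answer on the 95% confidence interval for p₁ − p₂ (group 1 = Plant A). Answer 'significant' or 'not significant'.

not significant

The two standard errors are √(0.5180×0.4820/343) = 0.02698 and √(0.5130×0.4870/280) = 0.02987.
Because the samples are independent, SE_diff = √(0.02698² + 0.02987²) = 0.04025.
Using z* = 1.960 for 95%, ME = 1.960 × 0.04025 = 0.07889.
p̂₁ − p̂₂ = 0.0050; interval 0.0050 ± 0.07889 gives (-0.07389, 0.08389).
The interval (-0.07389, 0.08389) contains 0, so the difference is not significant.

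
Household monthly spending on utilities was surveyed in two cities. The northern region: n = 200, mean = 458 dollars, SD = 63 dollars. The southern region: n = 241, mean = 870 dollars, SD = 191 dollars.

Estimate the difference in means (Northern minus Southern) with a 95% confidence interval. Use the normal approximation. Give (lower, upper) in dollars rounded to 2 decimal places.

(-437.65, -386.35)

SE₁ = s₁/√n₁ = 63/√200 = 4.4548; SE₂ = 191/√241 = 12.3034.
Independent samples, unequal variances: SE_diff = √(SE₁² + SE₂²) = √(19.84524304 + 151.37365156) = 13.0851.
z* = 1.960, so margin of error = 1.960 × 13.0851 = 25.6468.
Difference in means = 458 − 870 = -412.0000.
-412.0000 ± 25.6468 → (-437.65, -386.35).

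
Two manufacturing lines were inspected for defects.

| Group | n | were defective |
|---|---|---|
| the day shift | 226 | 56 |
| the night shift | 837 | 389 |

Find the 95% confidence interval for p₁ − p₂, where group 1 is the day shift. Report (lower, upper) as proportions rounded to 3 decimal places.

Sample proportions: 56/226 = 0.2478, 389/837 = 0.4648.
Each SE is √(p̂(1−p̂)/n): √(0.2478·0.7522/226) = 0.02872 and √(0.4648·0.5352/837) = 0.01724.
SE(p̂₁ − p̂₂) = √(SE₁² + SE₂²) = √(0.0008248384 + 0.0002972176) = 0.03350, since the two samples are independent.
At 95% confidence z* = 1.960; margin = 1.960 × 0.03350 = 0.06566.
The difference is 0.2478 − 0.4648 = -0.2170, so the interval is -0.2170 ± 0.06566 = (-0.283, -0.151).

(-0.283, -0.151)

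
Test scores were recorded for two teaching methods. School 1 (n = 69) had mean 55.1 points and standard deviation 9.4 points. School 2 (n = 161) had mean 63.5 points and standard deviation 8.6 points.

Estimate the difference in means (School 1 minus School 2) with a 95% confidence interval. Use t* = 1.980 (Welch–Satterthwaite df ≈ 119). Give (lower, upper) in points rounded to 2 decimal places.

SE₁ = s₁/√n₁ = 9.4/√69 = 1.1316; SE₂ = 8.6/√161 = 0.6778.
Independent samples, unequal variances: SE_diff = √(SE₁² + SE₂²) = √(1.28051856 + 0.45941284) = 1.3191.
t* = 1.980, so margin of error = 1.980 × 1.3191 = 2.6118.
Difference in means = 55.1 − 63.5 = -8.4000.
-8.4000 ± 2.6118 → (-11.01, -5.79).

(-11.01, -5.79)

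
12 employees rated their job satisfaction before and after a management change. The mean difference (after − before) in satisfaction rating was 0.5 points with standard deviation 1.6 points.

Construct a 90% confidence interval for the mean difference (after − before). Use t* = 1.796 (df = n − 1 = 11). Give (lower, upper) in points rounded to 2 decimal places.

(-0.33, 1.33)

This is a matched-pairs design, so SE = s_d/√n = 1.6/√12 = 0.4619.
Margin = 1.796 × 0.4619 = 0.8296; the interval is 0.5 ± 0.8296 = (-0.33, 1.33).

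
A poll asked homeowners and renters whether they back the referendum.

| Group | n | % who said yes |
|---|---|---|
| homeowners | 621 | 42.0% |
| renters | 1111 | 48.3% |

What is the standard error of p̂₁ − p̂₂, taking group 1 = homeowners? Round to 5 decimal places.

0.02484

Each SE is √(p̂(1−p̂)/n): √(0.4200·0.5800/621) = 0.01981 and √(0.4830·0.5170/1111) = 0.01499.
SE(p̂₁ − p̂₂) = √(SE₁² + SE₂²) = √(0.0003924361 + 0.0002247001) = 0.02484, since the two samples are independent.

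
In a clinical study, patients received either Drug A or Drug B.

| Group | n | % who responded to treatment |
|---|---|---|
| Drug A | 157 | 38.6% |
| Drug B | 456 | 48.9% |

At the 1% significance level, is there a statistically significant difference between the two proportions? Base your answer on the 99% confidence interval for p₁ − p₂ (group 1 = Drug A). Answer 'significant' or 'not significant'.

not significant

Each SE is √(p̂(1−p̂)/n): √(0.3860·0.6140/157) = 0.03885 and √(0.4890·0.5110/456) = 0.02341.
SE(p̂₁ − p̂₂) = √(SE₁² + SE₂²) = √(0.0015093225 + 0.0005480281) = 0.04536, since the two samples are independent.
At 99% confidence z* = 2.576; margin = 2.576 × 0.04536 = 0.11685.
The difference is 0.3860 − 0.4890 = -0.1030, so the interval is -0.1030 ± 0.11685 = (-0.21985, 0.01385).
The interval (-0.21985, 0.01385) contains 0, so the difference is not significant.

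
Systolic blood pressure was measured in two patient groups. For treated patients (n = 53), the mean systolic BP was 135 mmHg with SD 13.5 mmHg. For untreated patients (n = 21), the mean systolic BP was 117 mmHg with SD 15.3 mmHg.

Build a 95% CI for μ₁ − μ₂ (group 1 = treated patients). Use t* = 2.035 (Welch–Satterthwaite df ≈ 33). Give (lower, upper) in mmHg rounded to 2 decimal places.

(10.23, 25.77)

SE₁ = s₁/√n₁ = 13.5/√53 = 1.8544; SE₂ = 15.3/√21 = 3.3387.
Independent samples, unequal variances: SE_diff = √(SE₁² + SE₂²) = √(3.43879936 + 11.14691769) = 3.8191.
t* = 2.035, so margin of error = 2.035 × 3.8191 = 7.7719.
Difference in means = 135 − 117 = 18.0000.
18.0000 ± 7.7719 → (10.23, 25.77).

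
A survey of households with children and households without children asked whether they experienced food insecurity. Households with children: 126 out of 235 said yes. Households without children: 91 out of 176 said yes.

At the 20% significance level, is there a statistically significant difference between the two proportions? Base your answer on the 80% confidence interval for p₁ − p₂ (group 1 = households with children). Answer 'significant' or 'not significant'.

p̂₁ = 126/235 = 0.5362 and p̂₂ = 91/176 = 0.5170.
SE₁ = √(p̂₁(1−p̂₁)/n₁) = √(0.5362·0.4638/235) = 0.03253; SE₂ = √(0.5170·0.4830/176) = 0.03767.
Independent samples: SE of the difference = √(SE₁² + SE₂²) = √(0.0010582009 + 0.0014190289) = 0.04977.
z* for 80% confidence is 1.282, so the margin of error is 1.282 × 0.04977 = 0.06381.
Point estimate p̂₁ − p̂₂ = 0.5362 − 0.5170 = 0.0192.
0.0192 ± 0.06381 → (-0.04461, 0.08301).
The interval (-0.04461, 0.08301) contains 0, so the difference is not significant.

not significant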